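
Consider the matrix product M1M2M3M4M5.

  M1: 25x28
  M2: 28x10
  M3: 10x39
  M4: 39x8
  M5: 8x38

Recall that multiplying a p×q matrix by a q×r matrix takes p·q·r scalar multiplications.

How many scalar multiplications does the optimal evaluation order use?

Adjacent pairs: M1M2 = 25·28·10 = 7000; M2M3 = 28·10·39 = 10920; M3M4 = 10·39·8 = 3120; M4M5 = 39·8·38 = 11856.
Length 3: M1..M3: k=1: 0+10920+25·28·39=38220; k=2: 7000+0+25·10·39=16750 → min 16750 | M2..M4: k=2: 0+3120+28·10·8=5360; k=3: 10920+0+28·39·8=19656 → min 5360 | M3..M5: k=3: 0+11856+10·39·38=26676; k=4: 3120+0+10·8·38=6160 → min 6160.
Length 4: M1..M4: k=1: 0+5360+25·28·8=10960; k=2: 7000+3120+25·10·8=12120; k=3: 16750+0+25·39·8=24550 → min 10960 | M2..M5: k=2: 0+6160+28·10·38=16800; k=3: 10920+11856+28·39·38=64272; k=4: 5360+0+28·8·38=13872 → min 13872.
Length 5: M1..M5: k=1: 0+13872+25·28·38=40472; k=2: 7000+6160+25·10·38=22660; k=3: 16750+11856+25·39·38=65656; k=4: 10960+0+25·8·38=18560 → min 18560.
Optimal order: ((M1(M2(M3M4)))M5) with cost 18560.

18560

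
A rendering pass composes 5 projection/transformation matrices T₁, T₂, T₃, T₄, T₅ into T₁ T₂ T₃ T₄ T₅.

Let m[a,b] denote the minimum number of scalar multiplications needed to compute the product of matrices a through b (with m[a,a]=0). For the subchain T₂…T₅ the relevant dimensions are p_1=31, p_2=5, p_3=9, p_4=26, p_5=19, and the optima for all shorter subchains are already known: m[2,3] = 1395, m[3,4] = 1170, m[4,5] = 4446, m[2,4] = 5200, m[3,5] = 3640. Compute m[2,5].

m[2,5] = min over k∈[2,4] of m[2,k]+m[k+1,5]+p_{1}·p_k·p_{5}.
k=2: 0 + 3640 + 31·5·19 = 6585; k=3: 1395 + 4446 + 31·9·19 = 11142; k=4: 5200 + 0 + 31·26·19 = 20514.
Minimum: 6585 at k=2.

6585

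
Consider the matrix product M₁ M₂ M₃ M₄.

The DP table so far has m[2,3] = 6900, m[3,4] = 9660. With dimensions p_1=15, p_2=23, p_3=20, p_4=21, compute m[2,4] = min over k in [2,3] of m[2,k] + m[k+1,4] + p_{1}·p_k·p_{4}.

13200

m[2,4] = min over k∈[2,3] of m[2,k]+m[k+1,4]+p_{1}·p_k·p_{4}.
k=2: 0 + 9660 + 15·23·21 = 16905; k=3: 6900 + 0 + 15·20·21 = 13200.
Minimum: 13200 at k=3.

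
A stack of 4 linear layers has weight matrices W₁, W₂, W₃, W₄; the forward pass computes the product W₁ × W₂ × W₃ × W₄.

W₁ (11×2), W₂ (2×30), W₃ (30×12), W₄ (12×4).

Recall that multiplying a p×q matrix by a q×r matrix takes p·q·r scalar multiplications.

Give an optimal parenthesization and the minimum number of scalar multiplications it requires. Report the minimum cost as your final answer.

904

Adjacent pairs: W₁W₂ = 11·2·30 = 660; W₂W₃ = 2·30·12 = 720; W₃W₄ = 30·12·4 = 1440.
Length 3: W₁..W₃: k=1: 0+720+11·2·12=984; k=2: 660+0+11·30·12=4620 → min 984 | W₂..W₄: k=2: 0+1440+2·30·4=1680; k=3: 720+0+2·12·4=816 → min 816.
Length 4: W₁..W₄: k=1: 0+816+11·2·4=904; k=2: 660+1440+11·30·4=3420; k=3: 984+0+11·12·4=1512 → min 904.
Optimal parenthesization: (W₁ × ((W₂ × W₃) × W₄)) with cost 904.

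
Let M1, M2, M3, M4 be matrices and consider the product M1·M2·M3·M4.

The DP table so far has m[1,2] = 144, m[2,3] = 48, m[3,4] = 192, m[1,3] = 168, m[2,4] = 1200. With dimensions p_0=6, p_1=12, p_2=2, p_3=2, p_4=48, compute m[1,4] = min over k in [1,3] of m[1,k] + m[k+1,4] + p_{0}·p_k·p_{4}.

m[1,4] = min over k∈[1,3] of m[1,k]+m[k+1,4]+p_{0}·p_k·p_{4}.
k=1: 0 + 1200 + 6·12·48 = 4656; k=2: 144 + 192 + 6·2·48 = 912; k=3: 168 + 0 + 6·2·48 = 744.
Minimum: 744 at k=3.

744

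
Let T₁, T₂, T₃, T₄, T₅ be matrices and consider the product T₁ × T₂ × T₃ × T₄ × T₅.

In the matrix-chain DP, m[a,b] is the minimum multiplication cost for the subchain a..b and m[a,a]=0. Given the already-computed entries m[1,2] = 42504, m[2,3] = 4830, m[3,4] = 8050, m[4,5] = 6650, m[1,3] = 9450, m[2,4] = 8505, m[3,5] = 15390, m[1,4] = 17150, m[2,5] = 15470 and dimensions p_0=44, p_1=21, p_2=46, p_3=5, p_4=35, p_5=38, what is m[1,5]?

m[1,5] = min over k∈[1,4] of m[1,k]+m[k+1,5]+p_{0}·p_k·p_{5}.
k=1: 0 + 15470 + 44·21·38 = 50582; k=2: 42504 + 15390 + 44·46·38 = 134806; k=3: 9450 + 6650 + 44·5·38 = 24460; k=4: 17150 + 0 + 44·35·38 = 75670.
Minimum: 24460 at k=3.

24460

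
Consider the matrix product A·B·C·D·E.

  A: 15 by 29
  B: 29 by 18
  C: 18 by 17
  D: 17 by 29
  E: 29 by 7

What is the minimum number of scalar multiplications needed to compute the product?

Adjacent pairs: AB = 15·29·18 = 7830; BC = 29·18·17 = 8874; CD = 18·17·29 = 8874; DE = 17·29·7 = 3451.
Length 3: A..C: k=1: 0+8874+15·29·17=16269; k=2: 7830+0+15·18·17=12420 → min 12420 | B..D: k=2: 0+8874+29·18·29=24012; k=3: 8874+0+29·17·29=23171 → min 23171 | C..E: k=3: 0+3451+18·17·7=5593; k=4: 8874+0+18·29·7=12528 → min 5593.
Length 4: A..D: k=1: 0+23171+15·29·29=35786; k=2: 7830+8874+15·18·29=24534; k=3: 12420+0+15·17·29=19815 → min 19815 | B..E: k=2: 0+5593+29·18·7=9247; k=3: 8874+3451+29·17·7=15776; k=4: 23171+0+29·29·7=29058 → min 9247.
Length 5: A..E: k=1: 0+9247+15·29·7=12292; k=2: 7830+5593+15·18·7=15313; k=3: 12420+3451+15·17·7=17656; k=4: 19815+0+15·29·7=22860 → min 12292.
Optimal order: (A·(B·(C·(D·E)))) with cost 12292.

12292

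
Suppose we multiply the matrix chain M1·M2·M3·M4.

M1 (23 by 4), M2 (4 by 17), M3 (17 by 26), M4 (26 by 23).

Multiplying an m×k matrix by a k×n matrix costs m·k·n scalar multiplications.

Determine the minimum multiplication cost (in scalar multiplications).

6276

Adjacent pairs: M1M2 = 23·4·17 = 1564; M2M3 = 4·17·26 = 1768; M3M4 = 17·26·23 = 10166.
Length 3: M1..M3: k=1: 0+1768+23·4·26=4160; k=2: 1564+0+23·17·26=11730 → min 4160 | M2..M4: k=2: 0+10166+4·17·23=11730; k=3: 1768+0+4·26·23=4160 → min 4160.
Length 4: M1..M4: k=1: 0+4160+23·4·23=6276; k=2: 1564+10166+23·17·23=20723; k=3: 4160+0+23·26·23=17914 → min 6276.
Optimal order: (M1·((M2·M3)·M4)) with cost 6276.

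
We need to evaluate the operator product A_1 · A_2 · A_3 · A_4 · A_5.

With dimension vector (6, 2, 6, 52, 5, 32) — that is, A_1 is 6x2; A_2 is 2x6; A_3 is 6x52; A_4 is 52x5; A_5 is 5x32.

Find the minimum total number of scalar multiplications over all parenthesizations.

1848

Adjacent pairs: A_1A_2 = 6·2·6 = 72; A_2A_3 = 2·6·52 = 624; A_3A_4 = 6·52·5 = 1560; A_4A_5 = 52·5·32 = 8320.
Length 3: A_1..A_3: k=1: 0+624+6·2·52=1248; k=2: 72+0+6·6·52=1944 → min 1248 | A_2..A_4: k=2: 0+1560+2·6·5=1620; k=3: 624+0+2·52·5=1144 → min 1144 | A_3..A_5: k=3: 0+8320+6·52·32=18304; k=4: 1560+0+6·5·32=2520 → min 2520.
Length 4: A_1..A_4: k=1: 0+1144+6·2·5=1204; k=2: 72+1560+6·6·5=1812; k=3: 1248+0+6·52·5=2808 → min 1204 | A_2..A_5: k=2: 0+2520+2·6·32=2904; k=3: 624+8320+2·52·32=12272; k=4: 1144+0+2·5·32=1464 → min 1464.
Length 5: A_1..A_5: k=1: 0+1464+6·2·32=1848; k=2: 72+2520+6·6·32=3744; k=3: 1248+8320+6·52·32=19552; k=4: 1204+0+6·5·32=2164 → min 1848.
Optimal order: (A_1 · (((A_2 · A_3) · A_4) · A_5)) with cost 1848.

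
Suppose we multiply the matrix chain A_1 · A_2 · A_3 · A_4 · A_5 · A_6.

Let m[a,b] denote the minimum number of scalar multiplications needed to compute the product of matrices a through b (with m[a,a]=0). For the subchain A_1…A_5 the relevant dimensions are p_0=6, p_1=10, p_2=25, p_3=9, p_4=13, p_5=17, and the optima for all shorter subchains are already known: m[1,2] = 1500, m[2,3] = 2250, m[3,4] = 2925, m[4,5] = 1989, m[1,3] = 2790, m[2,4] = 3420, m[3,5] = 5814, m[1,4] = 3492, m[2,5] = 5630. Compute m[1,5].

m[1,5] = min over k∈[1,4] of m[1,k]+m[k+1,5]+p_{0}·p_k·p_{5}.
k=1: 0 + 5630 + 6·10·17 = 6650; k=2: 1500 + 5814 + 6·25·17 = 9864; k=3: 2790 + 1989 + 6·9·17 = 5697; k=4: 3492 + 0 + 6·13·17 = 4818.
Minimum: 4818 at k=4.

4818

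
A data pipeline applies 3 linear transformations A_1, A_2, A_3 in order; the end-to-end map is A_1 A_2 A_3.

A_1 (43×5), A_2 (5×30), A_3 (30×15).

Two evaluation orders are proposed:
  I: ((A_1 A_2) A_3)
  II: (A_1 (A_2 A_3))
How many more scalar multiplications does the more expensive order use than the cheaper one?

Order I = ((A_1 A_2) A_3): (A_1 A_2): 43×5 by 5×30 → 43×30, cost 43·5·30 = 6450; ((A_1 A_2) A_3): 43×30 by 30×15 → 43×15, cost 43·30·15 = 19350; cumulative 25800. Total 25800.
Order II = (A_1 (A_2 A_3)): (A_2 A_3): 5×30 by 30×15 → 5×15, cost 5·30·15 = 2250; (A_1 (A_2 A_3)): 43×5 by 5×15 → 43×15, cost 43·5·15 = 3225; cumulative 5475. Total 5475.
Difference: |25800 − 5475| = 20325.

20325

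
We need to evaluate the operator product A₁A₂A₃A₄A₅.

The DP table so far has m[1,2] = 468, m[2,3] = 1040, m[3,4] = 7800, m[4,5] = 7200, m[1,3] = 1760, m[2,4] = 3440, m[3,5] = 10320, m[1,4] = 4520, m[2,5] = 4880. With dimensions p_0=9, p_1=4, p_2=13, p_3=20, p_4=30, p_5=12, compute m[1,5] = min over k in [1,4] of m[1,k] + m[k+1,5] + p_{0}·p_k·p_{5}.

5312

m[1,5] = min over k∈[1,4] of m[1,k]+m[k+1,5]+p_{0}·p_k·p_{5}.
k=1: 0 + 4880 + 9·4·12 = 5312; k=2: 468 + 10320 + 9·13·12 = 12192; k=3: 1760 + 7200 + 9·20·12 = 11120; k=4: 4520 + 0 + 9·30·12 = 7760.
Minimum: 5312 at k=1.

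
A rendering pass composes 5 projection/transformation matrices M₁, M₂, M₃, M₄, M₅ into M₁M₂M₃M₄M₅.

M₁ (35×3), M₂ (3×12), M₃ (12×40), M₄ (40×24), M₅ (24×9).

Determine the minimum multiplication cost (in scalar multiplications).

5913

Adjacent pairs: M₁M₂ = 35·3·12 = 1260; M₂M₃ = 3·12·40 = 1440; M₃M₄ = 12·40·24 = 11520; M₄M₅ = 40·24·9 = 8640.
Length 3: M₁..M₃: k=1: 0+1440+35·3·40=5640; k=2: 1260+0+35·12·40=18060 → min 5640 | M₂..M₄: k=2: 0+11520+3·12·24=12384; k=3: 1440+0+3·40·24=4320 → min 4320 | M₃..M₅: k=3: 0+8640+12·40·9=12960; k=4: 11520+0+12·24·9=14112 → min 12960.
Length 4: M₁..M₄: k=1: 0+4320+35·3·24=6840; k=2: 1260+11520+35·12·24=22860; k=3: 5640+0+35·40·24=39240 → min 6840 | M₂..M₅: k=2: 0+12960+3·12·9=13284; k=3: 1440+8640+3·40·9=11160; k=4: 4320+0+3·24·9=4968 → min 4968.
Length 5: M₁..M₅: k=1: 0+4968+35·3·9=5913; k=2: 1260+12960+35·12·9=18000; k=3: 5640+8640+35·40·9=26880; k=4: 6840+0+35·24·9=14400 → min 5913.
Optimal order: (M₁(((M₂M₃)M₄)M₅)) with cost 5913.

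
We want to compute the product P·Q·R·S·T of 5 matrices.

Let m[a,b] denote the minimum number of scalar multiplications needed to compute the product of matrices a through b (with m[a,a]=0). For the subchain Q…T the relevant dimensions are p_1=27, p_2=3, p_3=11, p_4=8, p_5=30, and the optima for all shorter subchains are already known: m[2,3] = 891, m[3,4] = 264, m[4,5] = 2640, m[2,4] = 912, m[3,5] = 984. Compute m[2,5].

3414

m[2,5] = min over k∈[2,4] of m[2,k]+m[k+1,5]+p_{1}·p_k·p_{5}.
k=2: 0 + 984 + 27·3·30 = 3414; k=3: 891 + 2640 + 27·11·30 = 12441; k=4: 912 + 0 + 27·8·30 = 7392.
Minimum: 3414 at k=2.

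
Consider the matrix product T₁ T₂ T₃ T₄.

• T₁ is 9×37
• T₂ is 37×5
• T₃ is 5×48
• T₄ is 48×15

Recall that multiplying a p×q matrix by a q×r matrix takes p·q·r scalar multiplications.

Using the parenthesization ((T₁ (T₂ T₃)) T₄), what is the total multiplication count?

(T₂ T₃): 37×5 by 5×48 → 37×48, cost 37·5·48 = 8880
(T₁ (T₂ T₃)): 9×37 by 37×48 → 9×48, cost 9·37·48 = 15984; cumulative 24864
((T₁ (T₂ T₃)) T₄): 9×48 by 48×15 → 9×15, cost 9·48·15 = 6480; cumulative 31344
Total: 31344 scalar multiplications.

31344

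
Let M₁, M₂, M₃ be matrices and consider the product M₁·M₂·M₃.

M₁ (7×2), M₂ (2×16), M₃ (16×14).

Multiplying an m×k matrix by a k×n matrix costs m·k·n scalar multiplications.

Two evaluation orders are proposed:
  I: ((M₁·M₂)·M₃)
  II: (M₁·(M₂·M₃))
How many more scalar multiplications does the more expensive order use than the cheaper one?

1148

Order I = ((M₁·M₂)·M₃): (M₁·M₂): 7×2 by 2×16 → 7×16, cost 7·2·16 = 224; ((M₁·M₂)·M₃): 7×16 by 16×14 → 7×14, cost 7·16·14 = 1568; cumulative 1792. Total 1792.
Order II = (M₁·(M₂·M₃)): (M₂·M₃): 2×16 by 16×14 → 2×14, cost 2·16·14 = 448; (M₁·(M₂·M₃)): 7×2 by 2×14 → 7×14, cost 7·2·14 = 196; cumulative 644. Total 644.
Difference: |1792 − 644| = 1148.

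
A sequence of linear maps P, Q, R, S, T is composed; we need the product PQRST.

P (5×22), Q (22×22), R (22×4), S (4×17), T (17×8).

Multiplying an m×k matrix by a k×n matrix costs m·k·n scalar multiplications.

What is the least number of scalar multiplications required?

Adjacent pairs: PQ = 5·22·22 = 2420; QR = 22·22·4 = 1936; RS = 22·4·17 = 1496; ST = 4·17·8 = 544.
Length 3: P..R: k=1: 0+1936+5·22·4=2376; k=2: 2420+0+5·22·4=2860 → min 2376 | Q..S: k=2: 0+1496+22·22·17=9724; k=3: 1936+0+22·4·17=3432 → min 3432 | R..T: k=3: 0+544+22·4·8=1248; k=4: 1496+0+22·17·8=4488 → min 1248.
Length 4: P..S: k=1: 0+3432+5·22·17=5302; k=2: 2420+1496+5·22·17=5786; k=3: 2376+0+5·4·17=2716 → min 2716 | Q..T: k=2: 0+1248+22·22·8=5120; k=3: 1936+544+22·4·8=3184; k=4: 3432+0+22·17·8=6424 → min 3184.
Length 5: P..T: k=1: 0+3184+5·22·8=4064; k=2: 2420+1248+5·22·8=4548; k=3: 2376+544+5·4·8=3080; k=4: 2716+0+5·17·8=3396 → min 3080.
Optimal order: ((P(QR))(ST)) with cost 3080.

3080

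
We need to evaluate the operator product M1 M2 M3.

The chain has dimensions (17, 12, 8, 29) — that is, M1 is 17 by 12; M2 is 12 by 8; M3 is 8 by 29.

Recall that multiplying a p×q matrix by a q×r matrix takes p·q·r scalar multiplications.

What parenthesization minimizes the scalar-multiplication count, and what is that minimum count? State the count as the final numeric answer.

5576

(M1 (M2 M3)): cost 8700.
((M1 M2) M3): cost 5576.
Optimal: ((M1 M2) M3) with cost 5576.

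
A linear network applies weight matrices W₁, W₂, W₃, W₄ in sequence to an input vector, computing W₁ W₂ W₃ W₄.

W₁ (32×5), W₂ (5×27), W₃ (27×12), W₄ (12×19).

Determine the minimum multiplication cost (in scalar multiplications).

Adjacent pairs: W₁W₂ = 32·5·27 = 4320; W₂W₃ = 5·27·12 = 1620; W₃W₄ = 27·12·19 = 6156.
Length 3: W₁..W₃: k=1: 0+1620+32·5·12=3540; k=2: 4320+0+32·27·12=14688 → min 3540 | W₂..W₄: k=2: 0+6156+5·27·19=8721; k=3: 1620+0+5·12·19=2760 → min 2760.
Length 4: W₁..W₄: k=1: 0+2760+32·5·19=5800; k=2: 4320+6156+32·27·19=26892; k=3: 3540+0+32·12·19=10836 → min 5800.
Optimal order: (W₁ ((W₂ W₃) W₄)) with cost 5800.

5800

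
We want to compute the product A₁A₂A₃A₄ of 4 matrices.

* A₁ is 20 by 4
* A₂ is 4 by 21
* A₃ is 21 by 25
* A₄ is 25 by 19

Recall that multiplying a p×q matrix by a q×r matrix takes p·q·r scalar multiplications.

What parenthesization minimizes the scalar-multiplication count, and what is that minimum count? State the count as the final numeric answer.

5520

Adjacent pairs: A₁A₂ = 20·4·21 = 1680; A₂A₃ = 4·21·25 = 2100; A₃A₄ = 21·25·19 = 9975.
Length 3: A₁..A₃: k=1: 0+2100+20·4·25=4100; k=2: 1680+0+20·21·25=12180 → min 4100 | A₂..A₄: k=2: 0+9975+4·21·19=11571; k=3: 2100+0+4·25·19=4000 → min 4000.
Length 4: A₁..A₄: k=1: 0+4000+20·4·19=5520; k=2: 1680+9975+20·21·19=19635; k=3: 4100+0+20·25·19=13600 → min 5520.
Optimal parenthesization: (A₁((A₂A₃)A₄)) with cost 5520.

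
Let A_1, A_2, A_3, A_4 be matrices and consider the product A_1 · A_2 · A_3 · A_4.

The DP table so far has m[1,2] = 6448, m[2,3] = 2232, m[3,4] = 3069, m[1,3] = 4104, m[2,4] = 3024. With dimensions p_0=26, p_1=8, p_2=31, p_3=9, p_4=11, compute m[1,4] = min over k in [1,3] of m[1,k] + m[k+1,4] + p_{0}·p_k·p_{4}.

5312

m[1,4] = min over k∈[1,3] of m[1,k]+m[k+1,4]+p_{0}·p_k·p_{4}.
k=1: 0 + 3024 + 26·8·11 = 5312; k=2: 6448 + 3069 + 26·31·11 = 18383; k=3: 4104 + 0 + 26·9·11 = 6678.
Minimum: 5312 at k=1.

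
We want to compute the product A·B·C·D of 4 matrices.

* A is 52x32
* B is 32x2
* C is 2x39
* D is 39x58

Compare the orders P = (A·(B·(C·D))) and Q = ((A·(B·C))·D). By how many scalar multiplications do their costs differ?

Order P = (A·(B·(C·D))): (C·D): 2×39 by 39×58 → 2×58, cost 2·39·58 = 4524; (B·(C·D)): 32×2 by 2×58 → 32×58, cost 32·2·58 = 3712; cumulative 8236; (A·(B·(C·D))): 52×32 by 32×58 → 52×58, cost 52·32·58 = 96512; cumulative 104748. Total 104748.
Order Q = ((A·(B·C))·D): (B·C): 32×2 by 2×39 → 32×39, cost 32·2·39 = 2496; (A·(B·C)): 52×32 by 32×39 → 52×39, cost 52·32·39 = 64896; cumulative 67392; ((A·(B·C))·D): 52×39 by 39×58 → 52×58, cost 52·39·58 = 117624; cumulative 185016. Total 185016.
Difference: |104748 − 185016| = 80268.

80268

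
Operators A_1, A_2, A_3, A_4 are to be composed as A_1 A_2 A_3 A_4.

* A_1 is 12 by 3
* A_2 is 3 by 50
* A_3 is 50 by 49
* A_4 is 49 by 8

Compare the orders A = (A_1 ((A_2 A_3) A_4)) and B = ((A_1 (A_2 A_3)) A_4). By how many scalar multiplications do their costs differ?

Order A = (A_1 ((A_2 A_3) A_4)): (A_2 A_3): 3×50 by 50×49 → 3×49, cost 3·50·49 = 7350; ((A_2 A_3) A_4): 3×49 by 49×8 → 3×8, cost 3·49·8 = 1176; cumulative 8526; (A_1 ((A_2 A_3) A_4)): 12×3 by 3×8 → 12×8, cost 12·3·8 = 288; cumulative 8814. Total 8814.
Order B = ((A_1 (A_2 A_3)) A_4): (A_2 A_3): 3×50 by 50×49 → 3×49, cost 3·50·49 = 7350; (A_1 (A_2 A_3)): 12×3 by 3×49 → 12×49, cost 12·3·49 = 1764; cumulative 9114; ((A_1 (A_2 A_3)) A_4): 12×49 by 49×8 → 12×8, cost 12·49·8 = 4704; cumulative 13818. Total 13818.
Difference: |8814 − 13818| = 5004.

5004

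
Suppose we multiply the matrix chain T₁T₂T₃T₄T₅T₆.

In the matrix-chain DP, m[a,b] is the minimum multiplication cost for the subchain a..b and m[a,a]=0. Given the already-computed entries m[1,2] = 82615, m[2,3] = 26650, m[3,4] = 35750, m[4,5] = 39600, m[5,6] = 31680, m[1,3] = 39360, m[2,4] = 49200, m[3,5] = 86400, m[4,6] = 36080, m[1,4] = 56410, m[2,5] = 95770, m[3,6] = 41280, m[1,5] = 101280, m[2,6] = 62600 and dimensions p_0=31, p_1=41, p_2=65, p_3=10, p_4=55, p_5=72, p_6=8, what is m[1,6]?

72768

m[1,6] = min over k∈[1,5] of m[1,k]+m[k+1,6]+p_{0}·p_k·p_{6}.
k=1: 0 + 62600 + 31·41·8 = 72768; k=2: 82615 + 41280 + 31·65·8 = 140015; k=3: 39360 + 36080 + 31·10·8 = 77920; k=4: 56410 + 31680 + 31·55·8 = 101730; k=5: 101280 + 0 + 31·72·8 = 119136.
Minimum: 72768 at k=1.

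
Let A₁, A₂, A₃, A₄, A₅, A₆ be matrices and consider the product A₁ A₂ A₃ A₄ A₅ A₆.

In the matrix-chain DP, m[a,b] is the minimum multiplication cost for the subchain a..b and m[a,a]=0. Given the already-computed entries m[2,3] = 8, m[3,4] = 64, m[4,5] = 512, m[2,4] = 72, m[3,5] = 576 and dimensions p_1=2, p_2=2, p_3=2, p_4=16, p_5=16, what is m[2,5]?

m[2,5] = min over k∈[2,4] of m[2,k]+m[k+1,5]+p_{1}·p_k·p_{5}.
k=2: 0 + 576 + 2·2·16 = 640; k=3: 8 + 512 + 2·2·16 = 584; k=4: 72 + 0 + 2·16·16 = 584.
Minimum: 584 at k=3.

584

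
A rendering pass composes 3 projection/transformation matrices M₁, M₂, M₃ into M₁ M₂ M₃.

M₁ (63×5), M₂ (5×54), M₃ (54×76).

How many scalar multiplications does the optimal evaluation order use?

Order (M₁ (M₂ M₃)): (M₂ M₃): 5×54 by 54×76 → 5×76, cost 5·54·76 = 20520; (M₁ (M₂ M₃)): 63×5 by 5×76 → 63×76, cost 63·5·76 = 23940; cumulative 44460. Total 44460.
Order ((M₁ M₂) M₃): (M₁ M₂): 63×5 by 5×54 → 63×54, cost 63·5·54 = 17010; ((M₁ M₂) M₃): 63×54 by 54×76 → 63×76, cost 63·54·76 = 258552; cumulative 275562. Total 275562.
Minimum: 44460.

44460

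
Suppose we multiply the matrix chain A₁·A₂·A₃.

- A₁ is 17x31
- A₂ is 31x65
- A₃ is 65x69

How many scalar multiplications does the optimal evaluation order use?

Order (A₁·(A₂·A₃)): (A₂·A₃): 31×65 by 65×69 → 31×69, cost 31·65·69 = 139035; (A₁·(A₂·A₃)): 17×31 by 31×69 → 17×69, cost 17·31·69 = 36363; cumulative 175398. Total 175398.
Order ((A₁·A₂)·A₃): (A₁·A₂): 17×31 by 31×65 → 17×65, cost 17·31·65 = 34255; ((A₁·A₂)·A₃): 17×65 by 65×69 → 17×69, cost 17·65·69 = 76245; cumulative 110500. Total 110500.
Minimum: 110500.

110500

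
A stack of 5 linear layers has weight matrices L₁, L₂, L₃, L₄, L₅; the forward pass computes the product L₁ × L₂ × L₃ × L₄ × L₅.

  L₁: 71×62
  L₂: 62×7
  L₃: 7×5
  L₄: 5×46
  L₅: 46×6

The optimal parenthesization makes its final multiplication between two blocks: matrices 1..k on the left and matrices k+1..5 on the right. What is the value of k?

Adjacent pairs: L₁L₂ = 71·62·7 = 30814; L₂L₃ = 62·7·5 = 2170; L₃L₄ = 7·5·46 = 1610; L₄L₅ = 5·46·6 = 1380.
Length 3: L₁..L₃: k=1: 0+2170+71·62·5=24180; k=2: 30814+0+71·7·5=33299 → min 24180 | L₂..L₄: k=2: 0+1610+62·7·46=21574; k=3: 2170+0+62·5·46=16430 → min 16430 | L₃..L₅: k=3: 0+1380+7·5·6=1590; k=4: 1610+0+7·46·6=3542 → min 1590.
Length 4: L₁..L₄: k=1: 0+16430+71·62·46=218922; k=2: 30814+1610+71·7·46=55286; k=3: 24180+0+71·5·46=40510 → min 40510 | L₂..L₅: k=2: 0+1590+62·7·6=4194; k=3: 2170+1380+62·5·6=5410; k=4: 16430+0+62·46·6=33542 → min 4194.
Top-level splits: k=1: (L₁..L₁)·(L₂..L₅) → 0+4194+71·62·6 = 30606; k=2: (L₁..L₂)·(L₃..L₅) → 30814+1590+71·7·6 = 35386; k=3: (L₁..L₃)·(L₄..L₅) → 24180+1380+71·5·6 = 27690; k=4: (L₁..L₄)·(L₅..L₅) → 40510+0+71·46·6 = 60106.
Best split is after L₃, i.e. k = 3.

3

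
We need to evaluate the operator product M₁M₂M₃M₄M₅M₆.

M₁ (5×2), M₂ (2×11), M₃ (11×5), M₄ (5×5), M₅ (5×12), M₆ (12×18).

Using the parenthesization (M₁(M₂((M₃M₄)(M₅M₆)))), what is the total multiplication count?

(M₃M₄): 11×5 by 5×5 → 11×5, cost 11·5·5 = 275
(M₅M₆): 5×12 by 12×18 → 5×18, cost 5·12·18 = 1080
((M₃M₄)(M₅M₆)): 11×5 by 5×18 → 11×18, cost 11·5·18 = 990; cumulative 2345
(M₂((M₃M₄)(M₅M₆))): 2×11 by 11×18 → 2×18, cost 2·11·18 = 396; cumulative 2741
(M₁(M₂((M₃M₄)(M₅M₆)))): 5×2 by 2×18 → 5×18, cost 5·2·18 = 180; cumulative 2921
Total: 2921 scalar multiplications.

2921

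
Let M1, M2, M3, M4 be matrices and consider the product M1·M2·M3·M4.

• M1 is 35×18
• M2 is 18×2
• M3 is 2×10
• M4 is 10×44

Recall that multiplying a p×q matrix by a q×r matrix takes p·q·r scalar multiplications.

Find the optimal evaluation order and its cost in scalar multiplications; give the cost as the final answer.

Adjacent pairs: M1M2 = 35·18·2 = 1260; M2M3 = 18·2·10 = 360; M3M4 = 2·10·44 = 880.
Length 3: M1..M3: k=1: 0+360+35·18·10=6660; k=2: 1260+0+35·2·10=1960 → min 1960 | M2..M4: k=2: 0+880+18·2·44=2464; k=3: 360+0+18·10·44=8280 → min 2464.
Length 4: M1..M4: k=1: 0+2464+35·18·44=30184; k=2: 1260+880+35·2·44=5220; k=3: 1960+0+35·10·44=17360 → min 5220.
Optimal parenthesization: ((M1·M2)·(M3·M4)) with cost 5220.

5220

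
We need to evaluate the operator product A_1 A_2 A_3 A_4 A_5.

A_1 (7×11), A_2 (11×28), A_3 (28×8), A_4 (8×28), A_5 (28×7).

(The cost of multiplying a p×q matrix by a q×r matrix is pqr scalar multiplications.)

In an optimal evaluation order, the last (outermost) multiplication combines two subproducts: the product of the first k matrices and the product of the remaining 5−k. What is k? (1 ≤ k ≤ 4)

3

Adjacent pairs: A_1A_2 = 7·11·28 = 2156; A_2A_3 = 11·28·8 = 2464; A_3A_4 = 28·8·28 = 6272; A_4A_5 = 8·28·7 = 1568.
Length 3: A_1..A_3: k=1: 0+2464+7·11·8=3080; k=2: 2156+0+7·28·8=3724 → min 3080 | A_2..A_4: k=2: 0+6272+11·28·28=14896; k=3: 2464+0+11·8·28=4928 → min 4928 | A_3..A_5: k=3: 0+1568+28·8·7=3136; k=4: 6272+0+28·28·7=11760 → min 3136.
Length 4: A_1..A_4: k=1: 0+4928+7·11·28=7084; k=2: 2156+6272+7·28·28=13916; k=3: 3080+0+7·8·28=4648 → min 4648 | A_2..A_5: k=2: 0+3136+11·28·7=5292; k=3: 2464+1568+11·8·7=4648; k=4: 4928+0+11·28·7=7084 → min 4648.
Top-level splits: k=1: (A_1..A_1)·(A_2..A_5) → 0+4648+7·11·7 = 5187; k=2: (A_1..A_2)·(A_3..A_5) → 2156+3136+7·28·7 = 6664; k=3: (A_1..A_3)·(A_4..A_5) → 3080+1568+7·8·7 = 5040; k=4: (A_1..A_4)·(A_5..A_5) → 4648+0+7·28·7 = 6020.
Best split is after A_3, i.e. k = 3.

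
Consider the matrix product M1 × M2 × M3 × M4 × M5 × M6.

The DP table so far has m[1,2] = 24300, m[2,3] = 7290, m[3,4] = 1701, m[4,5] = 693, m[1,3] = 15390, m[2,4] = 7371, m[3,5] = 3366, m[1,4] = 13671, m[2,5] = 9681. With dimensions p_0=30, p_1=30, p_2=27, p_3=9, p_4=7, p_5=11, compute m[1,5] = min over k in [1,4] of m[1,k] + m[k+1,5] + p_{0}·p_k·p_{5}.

m[1,5] = min over k∈[1,4] of m[1,k]+m[k+1,5]+p_{0}·p_k·p_{5}.
k=1: 0 + 9681 + 30·30·11 = 19581; k=2: 24300 + 3366 + 30·27·11 = 36576; k=3: 15390 + 693 + 30·9·11 = 19053; k=4: 13671 + 0 + 30·7·11 = 15981.
Minimum: 15981 at k=4.

15981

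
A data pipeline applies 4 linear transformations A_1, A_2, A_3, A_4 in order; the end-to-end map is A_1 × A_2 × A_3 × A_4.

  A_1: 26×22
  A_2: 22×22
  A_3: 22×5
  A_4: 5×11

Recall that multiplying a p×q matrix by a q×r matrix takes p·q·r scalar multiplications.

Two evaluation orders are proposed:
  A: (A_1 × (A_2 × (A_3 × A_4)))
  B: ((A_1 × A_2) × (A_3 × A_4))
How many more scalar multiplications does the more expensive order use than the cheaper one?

7260

Order A = (A_1 × (A_2 × (A_3 × A_4))): (A_3 × A_4): 22×5 by 5×11 → 22×11, cost 22·5·11 = 1210; (A_2 × (A_3 × A_4)): 22×22 by 22×11 → 22×11, cost 22·22·11 = 5324; cumulative 6534; (A_1 × (A_2 × (A_3 × A_4))): 26×22 by 22×11 → 26×11, cost 26·22·11 = 6292; cumulative 12826. Total 12826.
Order B = ((A_1 × A_2) × (A_3 × A_4)): (A_1 × A_2): 26×22 by 22×22 → 26×22, cost 26·22·22 = 12584; (A_3 × A_4): 22×5 by 5×11 → 22×11, cost 22·5·11 = 1210; ((A_1 × A_2) × (A_3 × A_4)): 26×22 by 22×11 → 26×11, cost 26·22·11 = 6292; cumulative 20086. Total 20086.
Difference: |12826 − 20086| = 7260.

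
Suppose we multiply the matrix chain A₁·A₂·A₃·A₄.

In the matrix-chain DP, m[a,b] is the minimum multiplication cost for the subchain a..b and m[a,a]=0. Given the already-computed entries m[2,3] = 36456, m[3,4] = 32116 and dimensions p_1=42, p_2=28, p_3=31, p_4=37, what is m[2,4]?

m[2,4] = min over k∈[2,3] of m[2,k]+m[k+1,4]+p_{1}·p_k·p_{4}.
k=2: 0 + 32116 + 42·28·37 = 75628; k=3: 36456 + 0 + 42·31·37 = 84630.
Minimum: 75628 at k=2.

75628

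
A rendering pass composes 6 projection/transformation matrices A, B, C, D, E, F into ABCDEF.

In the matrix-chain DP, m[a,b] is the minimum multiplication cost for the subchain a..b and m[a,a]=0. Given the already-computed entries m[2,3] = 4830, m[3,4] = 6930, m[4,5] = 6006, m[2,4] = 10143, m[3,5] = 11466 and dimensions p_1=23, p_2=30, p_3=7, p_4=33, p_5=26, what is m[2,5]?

m[2,5] = min over k∈[2,4] of m[2,k]+m[k+1,5]+p_{1}·p_k·p_{5}.
k=2: 0 + 11466 + 23·30·26 = 29406; k=3: 4830 + 6006 + 23·7·26 = 15022; k=4: 10143 + 0 + 23·33·26 = 29877.
Minimum: 15022 at k=3.

15022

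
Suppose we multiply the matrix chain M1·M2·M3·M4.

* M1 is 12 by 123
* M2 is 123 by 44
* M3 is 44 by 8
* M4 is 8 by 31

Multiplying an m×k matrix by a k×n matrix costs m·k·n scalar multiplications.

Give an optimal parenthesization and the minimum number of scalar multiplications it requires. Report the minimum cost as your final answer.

Adjacent pairs: M1M2 = 12·123·44 = 64944; M2M3 = 123·44·8 = 43296; M3M4 = 44·8·31 = 10912.
Length 3: M1..M3: k=1: 0+43296+12·123·8=55104; k=2: 64944+0+12·44·8=69168 → min 55104 | M2..M4: k=2: 0+10912+123·44·31=178684; k=3: 43296+0+123·8·31=73800 → min 73800.
Length 4: M1..M4: k=1: 0+73800+12·123·31=119556; k=2: 64944+10912+12·44·31=92224; k=3: 55104+0+12·8·31=58080 → min 58080.
Optimal parenthesization: ((M1·(M2·M3))·M4) with cost 58080.

58080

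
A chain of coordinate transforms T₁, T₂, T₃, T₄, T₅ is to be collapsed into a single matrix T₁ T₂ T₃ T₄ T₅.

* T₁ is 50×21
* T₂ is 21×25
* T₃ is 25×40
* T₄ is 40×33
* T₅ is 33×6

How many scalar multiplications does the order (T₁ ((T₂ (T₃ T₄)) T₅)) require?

60783

(T₃ T₄): 25×40 by 40×33 → 25×33, cost 25·40·33 = 33000
(T₂ (T₃ T₄)): 21×25 by 25×33 → 21×33, cost 21·25·33 = 17325; cumulative 50325
((T₂ (T₃ T₄)) T₅): 21×33 by 33×6 → 21×6, cost 21·33·6 = 4158; cumulative 54483
(T₁ ((T₂ (T₃ T₄)) T₅)): 50×21 by 21×6 → 50×6, cost 50·21·6 = 6300; cumulative 60783
Total: 60783 scalar multiplications.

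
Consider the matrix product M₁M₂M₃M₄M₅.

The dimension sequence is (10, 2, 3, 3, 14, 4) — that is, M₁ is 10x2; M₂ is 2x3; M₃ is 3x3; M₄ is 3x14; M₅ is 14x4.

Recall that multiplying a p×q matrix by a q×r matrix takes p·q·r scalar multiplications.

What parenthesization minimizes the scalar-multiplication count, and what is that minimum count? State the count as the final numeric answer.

290

Adjacent pairs: M₁M₂ = 10·2·3 = 60; M₂M₃ = 2·3·3 = 18; M₃M₄ = 3·3·14 = 126; M₄M₅ = 3·14·4 = 168.
Length 3: M₁..M₃: k=1: 0+18+10·2·3=78; k=2: 60+0+10·3·3=150 → min 78 | M₂..M₄: k=2: 0+126+2·3·14=210; k=3: 18+0+2·3·14=102 → min 102 | M₃..M₅: k=3: 0+168+3·3·4=204; k=4: 126+0+3·14·4=294 → min 204.
Length 4: M₁..M₄: k=1: 0+102+10·2·14=382; k=2: 60+126+10·3·14=606; k=3: 78+0+10·3·14=498 → min 382 | M₂..M₅: k=2: 0+204+2·3·4=228; k=3: 18+168+2·3·4=210; k=4: 102+0+2·14·4=214 → min 210.
Length 5: M₁..M₅: k=1: 0+210+10·2·4=290; k=2: 60+204+10·3·4=384; k=3: 78+168+10·3·4=366; k=4: 382+0+10·14·4=942 → min 290.
Optimal parenthesization: (M₁((M₂M₃)(M₄M₅))) with cost 290.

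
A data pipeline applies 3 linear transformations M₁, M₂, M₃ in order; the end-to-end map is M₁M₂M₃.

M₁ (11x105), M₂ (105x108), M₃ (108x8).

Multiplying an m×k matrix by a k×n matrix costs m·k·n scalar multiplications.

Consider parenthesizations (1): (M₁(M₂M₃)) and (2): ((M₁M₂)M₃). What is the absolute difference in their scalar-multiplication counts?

34284

Order (1) = (M₁(M₂M₃)): (M₂M₃): 105×108 by 108×8 → 105×8, cost 105·108·8 = 90720; (M₁(M₂M₃)): 11×105 by 105×8 → 11×8, cost 11·105·8 = 9240; cumulative 99960. Total 99960.
Order (2) = ((M₁M₂)M₃): (M₁M₂): 11×105 by 105×108 → 11×108, cost 11·105·108 = 124740; ((M₁M₂)M₃): 11×108 by 108×8 → 11×8, cost 11·108·8 = 9504; cumulative 134244. Total 134244.
Difference: |99960 − 134244| = 34284.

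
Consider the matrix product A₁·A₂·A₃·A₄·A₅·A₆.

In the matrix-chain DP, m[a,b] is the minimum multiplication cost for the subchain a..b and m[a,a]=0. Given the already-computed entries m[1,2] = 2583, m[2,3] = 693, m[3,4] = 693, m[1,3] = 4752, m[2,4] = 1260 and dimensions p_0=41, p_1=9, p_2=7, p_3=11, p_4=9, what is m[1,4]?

m[1,4] = min over k∈[1,3] of m[1,k]+m[k+1,4]+p_{0}·p_k·p_{4}.
k=1: 0 + 1260 + 41·9·9 = 4581; k=2: 2583 + 693 + 41·7·9 = 5859; k=3: 4752 + 0 + 41·11·9 = 8811.
Minimum: 4581 at k=1.

4581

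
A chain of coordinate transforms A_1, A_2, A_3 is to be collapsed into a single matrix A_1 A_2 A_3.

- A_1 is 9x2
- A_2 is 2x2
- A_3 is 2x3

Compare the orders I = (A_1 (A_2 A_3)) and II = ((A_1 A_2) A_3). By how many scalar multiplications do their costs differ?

24

Order I = (A_1 (A_2 A_3)): (A_2 A_3): 2×2 by 2×3 → 2×3, cost 2·2·3 = 12; (A_1 (A_2 A_3)): 9×2 by 2×3 → 9×3, cost 9·2·3 = 54; cumulative 66. Total 66.
Order II = ((A_1 A_2) A_3): (A_1 A_2): 9×2 by 2×2 → 9×2, cost 9·2·2 = 36; ((A_1 A_2) A_3): 9×2 by 2×3 → 9×3, cost 9·2·3 = 54; cumulative 90. Total 90.
Difference: |66 − 90| = 24.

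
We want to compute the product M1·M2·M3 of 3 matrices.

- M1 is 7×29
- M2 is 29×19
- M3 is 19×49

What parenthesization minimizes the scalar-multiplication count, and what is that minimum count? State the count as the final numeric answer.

10374

(M1·(M2·M3)): cost 36946.
((M1·M2)·M3): cost 10374.
Optimal: ((M1·M2)·M3) with cost 10374.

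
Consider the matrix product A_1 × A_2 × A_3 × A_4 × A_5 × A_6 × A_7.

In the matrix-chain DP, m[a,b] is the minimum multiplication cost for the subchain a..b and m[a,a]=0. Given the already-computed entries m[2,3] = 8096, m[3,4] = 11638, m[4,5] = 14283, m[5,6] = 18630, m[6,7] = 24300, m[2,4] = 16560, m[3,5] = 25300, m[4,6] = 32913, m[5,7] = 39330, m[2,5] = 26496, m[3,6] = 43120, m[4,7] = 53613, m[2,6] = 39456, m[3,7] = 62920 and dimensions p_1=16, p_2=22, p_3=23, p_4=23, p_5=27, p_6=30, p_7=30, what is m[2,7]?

53856

m[2,7] = min over k∈[2,6] of m[2,k]+m[k+1,7]+p_{1}·p_k·p_{7}.
k=2: 0 + 62920 + 16·22·30 = 73480; k=3: 8096 + 53613 + 16·23·30 = 72749; k=4: 16560 + 39330 + 16·23·30 = 66930; k=5: 26496 + 24300 + 16·27·30 = 63756; k=6: 39456 + 0 + 16·30·30 = 53856.
Minimum: 53856 at k=6.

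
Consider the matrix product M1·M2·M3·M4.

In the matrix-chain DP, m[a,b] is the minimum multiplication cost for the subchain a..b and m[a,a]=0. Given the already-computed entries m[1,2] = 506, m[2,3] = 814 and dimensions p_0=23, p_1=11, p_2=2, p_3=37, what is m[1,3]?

2208

m[1,3] = min over k∈[1,2] of m[1,k]+m[k+1,3]+p_{0}·p_k·p_{3}.
k=1: 0 + 814 + 23·11·37 = 10175; k=2: 506 + 0 + 23·2·37 = 2208.
Minimum: 2208 at k=2.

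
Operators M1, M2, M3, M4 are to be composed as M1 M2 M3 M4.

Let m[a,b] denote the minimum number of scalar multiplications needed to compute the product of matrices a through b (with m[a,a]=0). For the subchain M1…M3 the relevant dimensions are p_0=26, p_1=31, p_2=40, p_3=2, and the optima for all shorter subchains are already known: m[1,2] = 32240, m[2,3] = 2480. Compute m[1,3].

4092

m[1,3] = min over k∈[1,2] of m[1,k]+m[k+1,3]+p_{0}·p_k·p_{3}.
k=1: 0 + 2480 + 26·31·2 = 4092; k=2: 32240 + 0 + 26·40·2 = 34320.
Minimum: 4092 at k=1.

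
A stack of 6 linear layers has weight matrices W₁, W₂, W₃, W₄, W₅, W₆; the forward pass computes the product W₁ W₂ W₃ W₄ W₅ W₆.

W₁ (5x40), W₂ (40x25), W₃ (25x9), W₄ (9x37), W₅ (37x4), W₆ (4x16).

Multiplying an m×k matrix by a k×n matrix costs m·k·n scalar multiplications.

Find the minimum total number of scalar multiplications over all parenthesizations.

Adjacent pairs: W₁W₂ = 5·40·25 = 5000; W₂W₃ = 40·25·9 = 9000; W₃W₄ = 25·9·37 = 8325; W₄W₅ = 9·37·4 = 1332; W₅W₆ = 37·4·16 = 2368.
Length 3: W₁..W₃: k=1: 0+9000+5·40·9=10800; k=2: 5000+0+5·25·9=6125 → min 6125 | W₂..W₄: k=2: 0+8325+40·25·37=45325; k=3: 9000+0+40·9·37=22320 → min 22320 | W₃..W₅: k=3: 0+1332+25·9·4=2232; k=4: 8325+0+25·37·4=12025 → min 2232 | W₄..W₆: k=4: 0+2368+9·37·16=7696; k=5: 1332+0+9·4·16=1908 → min 1908.
Length 4: W₁..W₄: k=1: 0+22320+5·40·37=29720; k=2: 5000+8325+5·25·37=17950; k=3: 6125+0+5·9·37=7790 → min 7790 | W₂..W₅: k=2: 0+2232+40·25·4=6232; k=3: 9000+1332+40·9·4=11772; k=4: 22320+0+40·37·4=28240 → min 6232 | W₃..W₆: k=3: 0+1908+25·9·16=5508; k=4: 8325+2368+25·37·16=25493; k=5: 2232+0+25·4·16=3832 → min 3832.
Length 5: W₁..W₅: k=1: 0+6232+5·40·4=7032; k=2: 5000+2232+5·25·4=7732; k=3: 6125+1332+5·9·4=7637; k=4: 7790+0+5·37·4=8530 → min 7032 | W₂..W₆: k=2: 0+3832+40·25·16=19832; k=3: 9000+1908+40·9·16=16668; k=4: 22320+2368+40·37·16=48368; k=5: 6232+0+40·4·16=8792 → min 8792.
Length 6: W₁..W₆: k=1: 0+8792+5·40·16=11992; k=2: 5000+3832+5·25·16=10832; k=3: 6125+1908+5·9·16=8753; k=4: 7790+2368+5·37·16=13118; k=5: 7032+0+5·4·16=7352 → min 7352.
Optimal order: ((W₁ (W₂ (W₃ (W₄ W₅)))) W₆) with cost 7352.

7352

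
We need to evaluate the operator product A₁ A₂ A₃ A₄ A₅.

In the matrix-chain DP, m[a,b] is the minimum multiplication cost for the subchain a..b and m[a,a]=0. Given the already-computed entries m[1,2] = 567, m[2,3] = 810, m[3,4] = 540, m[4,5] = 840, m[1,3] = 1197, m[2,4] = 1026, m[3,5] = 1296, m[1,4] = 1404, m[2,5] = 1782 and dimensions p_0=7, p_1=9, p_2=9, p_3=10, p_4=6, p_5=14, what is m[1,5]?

1992

m[1,5] = min over k∈[1,4] of m[1,k]+m[k+1,5]+p_{0}·p_k·p_{5}.
k=1: 0 + 1782 + 7·9·14 = 2664; k=2: 567 + 1296 + 7·9·14 = 2745; k=3: 1197 + 840 + 7·10·14 = 3017; k=4: 1404 + 0 + 7·6·14 = 1992.
Minimum: 1992 at k=4.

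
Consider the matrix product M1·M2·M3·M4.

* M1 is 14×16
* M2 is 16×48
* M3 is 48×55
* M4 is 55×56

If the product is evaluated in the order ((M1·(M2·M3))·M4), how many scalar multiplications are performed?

(M2·M3): 16×48 by 48×55 → 16×55, cost 16·48·55 = 42240
(M1·(M2·M3)): 14×16 by 16×55 → 14×55, cost 14·16·55 = 12320; cumulative 54560
((M1·(M2·M3))·M4): 14×55 by 55×56 → 14×56, cost 14·55·56 = 43120; cumulative 97680
Total: 97680 scalar multiplications.

97680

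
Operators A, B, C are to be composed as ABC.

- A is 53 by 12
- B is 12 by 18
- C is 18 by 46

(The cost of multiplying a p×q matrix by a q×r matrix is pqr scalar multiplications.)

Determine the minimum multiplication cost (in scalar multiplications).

39192

Order (A(BC)): (BC): 12×18 by 18×46 → 12×46, cost 12·18·46 = 9936; (A(BC)): 53×12 by 12×46 → 53×46, cost 53·12·46 = 29256; cumulative 39192. Total 39192.
Order ((AB)C): (AB): 53×12 by 12×18 → 53×18, cost 53·12·18 = 11448; ((AB)C): 53×18 by 18×46 → 53×46, cost 53·18·46 = 43884; cumulative 55332. Total 55332.
Minimum: 39192.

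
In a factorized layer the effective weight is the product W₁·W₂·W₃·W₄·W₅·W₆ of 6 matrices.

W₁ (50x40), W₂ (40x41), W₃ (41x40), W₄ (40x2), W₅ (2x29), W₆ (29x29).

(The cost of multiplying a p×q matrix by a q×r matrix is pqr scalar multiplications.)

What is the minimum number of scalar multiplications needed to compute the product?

Adjacent pairs: W₁W₂ = 50·40·41 = 82000; W₂W₃ = 40·41·40 = 65600; W₃W₄ = 41·40·2 = 3280; W₄W₅ = 40·2·29 = 2320; W₅W₆ = 2·29·29 = 1682.
Length 3: W₁..W₃: k=1: 0+65600+50·40·40=145600; k=2: 82000+0+50·41·40=164000 → min 145600 | W₂..W₄: k=2: 0+3280+40·41·2=6560; k=3: 65600+0+40·40·2=68800 → min 6560 | W₃..W₅: k=3: 0+2320+41·40·29=49880; k=4: 3280+0+41·2·29=5658 → min 5658 | W₄..W₆: k=4: 0+1682+40·2·29=4002; k=5: 2320+0+40·29·29=35960 → min 4002.
Length 4: W₁..W₄: k=1: 0+6560+50·40·2=10560; k=2: 82000+3280+50·41·2=89380; k=3: 145600+0+50·40·2=149600 → min 10560 | W₂..W₅: k=2: 0+5658+40·41·29=53218; k=3: 65600+2320+40·40·29=114320; k=4: 6560+0+40·2·29=8880 → min 8880 | W₃..W₆: k=3: 0+4002+41·40·29=51562; k=4: 3280+1682+41·2·29=7340; k=5: 5658+0+41·29·29=40139 → min 7340.
Length 5: W₁..W₅: k=1: 0+8880+50·40·29=66880; k=2: 82000+5658+50·41·29=147108; k=3: 145600+2320+50·40·29=205920; k=4: 10560+0+50·2·29=13460 → min 13460 | W₂..W₆: k=2: 0+7340+40·41·29=54900; k=3: 65600+4002+40·40·29=116002; k=4: 6560+1682+40·2·29=10562; k=5: 8880+0+40·29·29=42520 → min 10562.
Length 6: W₁..W₆: k=1: 0+10562+50·40·29=68562; k=2: 82000+7340+50·41·29=148790; k=3: 145600+4002+50·40·29=207602; k=4: 10560+1682+50·2·29=15142; k=5: 13460+0+50·29·29=55510 → min 15142.
Optimal order: ((W₁·(W₂·(W₃·W₄)))·(W₅·W₆)) with cost 15142.

15142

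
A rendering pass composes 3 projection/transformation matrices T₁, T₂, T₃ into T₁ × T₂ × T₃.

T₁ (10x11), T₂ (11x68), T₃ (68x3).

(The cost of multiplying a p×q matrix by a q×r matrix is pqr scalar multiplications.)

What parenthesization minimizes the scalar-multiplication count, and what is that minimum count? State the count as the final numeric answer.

(T₁ × (T₂ × T₃)): cost 2574.
((T₁ × T₂) × T₃): cost 9520.
Optimal: (T₁ × (T₂ × T₃)) with cost 2574.

2574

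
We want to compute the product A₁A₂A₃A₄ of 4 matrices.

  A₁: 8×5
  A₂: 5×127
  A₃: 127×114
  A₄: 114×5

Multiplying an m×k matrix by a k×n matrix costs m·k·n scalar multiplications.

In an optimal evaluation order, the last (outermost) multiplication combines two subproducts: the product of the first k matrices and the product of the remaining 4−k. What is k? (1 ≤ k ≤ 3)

1

Adjacent pairs: A₁A₂ = 8·5·127 = 5080; A₂A₃ = 5·127·114 = 72390; A₃A₄ = 127·114·5 = 72390.
Length 3: A₁..A₃: k=1: 0+72390+8·5·114=76950; k=2: 5080+0+8·127·114=120904 → min 76950 | A₂..A₄: k=2: 0+72390+5·127·5=75565; k=3: 72390+0+5·114·5=75240 → min 75240.
Top-level splits: k=1: (A₁..A₁)·(A₂..A₄) → 0+75240+8·5·5 = 75440; k=2: (A₁..A₂)·(A₃..A₄) → 5080+72390+8·127·5 = 82550; k=3: (A₁..A₃)·(A₄..A₄) → 76950+0+8·114·5 = 81510.
Best split is after A₁, i.e. k = 1.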